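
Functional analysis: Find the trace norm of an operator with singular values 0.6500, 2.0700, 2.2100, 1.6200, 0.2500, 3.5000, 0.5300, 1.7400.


The nuclear norm is the sum of all singular values.
||T||_1 = 0.6500 + 2.0700 + 2.2100 + 1.6200 + 0.2500 + 3.5000 + 0.5300 + 1.7400
= 12.5700

12.5700


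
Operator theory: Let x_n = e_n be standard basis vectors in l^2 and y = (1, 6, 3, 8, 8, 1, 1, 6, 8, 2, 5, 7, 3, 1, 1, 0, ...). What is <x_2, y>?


x_2 = e_2 is the standard basis vector with 1 in position 2.
<x_2, y> = y_2 = 6
As n -> infinity, <x_n, y> -> 0, confirming weak convergence of (x_n) to 0.

6


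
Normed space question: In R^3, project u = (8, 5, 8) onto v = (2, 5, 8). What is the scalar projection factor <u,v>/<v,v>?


Computing <u,v> = 8*2 + 5*5 + 8*8 = 105
Computing <v,v> = 2^2 + 5^2 + 8^2 = 93
Projection coefficient = 105/93 = 1.1290

1.1290


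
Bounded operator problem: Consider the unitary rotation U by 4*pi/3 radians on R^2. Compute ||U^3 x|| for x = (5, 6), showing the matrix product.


U is a rotation by theta = 4*pi/3
U^3 = rotation by 3*theta = 12*pi/3 = 0*pi/3 (mod 2*pi)
cos(0*pi/3) = 1.0000, sin(0*pi/3) = 0.0000
U^3 x = (1.0000 * 5 - 0.0000 * 6, 0.0000 * 5 + 1.0000 * 6)
= (5.0000, 6.0000)
||U^3 x|| = sqrt(5.0000^2 + 6.0000^2) = sqrt(61.0000) = 7.8102

7.8102


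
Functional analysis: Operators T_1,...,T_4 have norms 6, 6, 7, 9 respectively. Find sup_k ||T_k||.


By the Uniform Boundedness Principle, the supremum of norms is finite.
sup_k ||T_k|| = max(6, 6, 7, 9) = 9

9


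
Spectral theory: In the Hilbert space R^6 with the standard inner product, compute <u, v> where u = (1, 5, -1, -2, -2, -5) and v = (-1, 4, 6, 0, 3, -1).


Computing the standard inner product <u, v> = sum u_i * v_i
= 1*-1 + 5*4 + -1*6 + -2*0 + -2*3 + -5*-1
= -1 + 20 + -6 + 0 + -6 + 5
= 12

12


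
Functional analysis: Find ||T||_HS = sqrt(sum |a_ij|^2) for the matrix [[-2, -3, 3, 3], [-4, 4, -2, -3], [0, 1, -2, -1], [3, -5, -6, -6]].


The Hilbert-Schmidt norm is sqrt(sum of squares of all entries).
Sum of squares = (-2)^2 + (-3)^2 + 3^2 + 3^2 + (-4)^2 + 4^2 + (-2)^2 + (-3)^2 + 0^2 + 1^2 + (-2)^2 + (-1)^2 + 3^2 + (-5)^2 + (-6)^2 + (-6)^2
= 4 + 9 + 9 + 9 + 16 + 16 + 4 + 9 + 0 + 1 + 4 + 1 + 9 + 25 + 36 + 36 = 188
||T||_HS = sqrt(188) = 13.7113

13.7113


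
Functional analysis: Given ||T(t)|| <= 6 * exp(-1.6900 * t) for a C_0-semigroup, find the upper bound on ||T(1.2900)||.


||T(1.2900)|| <= 6 * exp(-1.6900 * 1.2900)
= 6 * exp(-2.1801)
= 6 * 0.1130
= 0.6782

0.6782


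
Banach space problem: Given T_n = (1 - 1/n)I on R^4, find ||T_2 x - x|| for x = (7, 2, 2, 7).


T_2 x - x = (1 - 1/2)x - x = -x/2
||x|| = sqrt(106) = 10.2956
||T_2 x - x|| = ||x||/2 = 10.2956/2 = 5.1478

5.1478


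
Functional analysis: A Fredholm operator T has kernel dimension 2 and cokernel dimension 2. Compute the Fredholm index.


The Fredholm index is defined as ind(T) = dim(ker T) - dim(coker T)
= 2 - 2
= 0

0


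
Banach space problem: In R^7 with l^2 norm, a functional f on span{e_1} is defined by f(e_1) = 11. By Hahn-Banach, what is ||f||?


The norm of f is given by ||f|| = sup_{||x||=1} |f(x)|.
On span{e_1}, ||e_1|| = 1, so ||f|| = |f(e_1)| / ||e_1||
= |11| / 1 = 11.0000

11.0000


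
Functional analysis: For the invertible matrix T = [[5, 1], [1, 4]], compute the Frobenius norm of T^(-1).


det(T) = 5*4 - 1*1 = 19
T^(-1) = (1/19) * [[4, -1], [-1, 5]] = [[0.2105, -0.0526], [-0.0526, 0.2632]]
||T^(-1)||_F^2 = 0.2105^2 + (-0.0526)^2 + (-0.0526)^2 + 0.2632^2 = 0.1191
||T^(-1)||_F = sqrt(0.1191) = 0.3451

0.3451


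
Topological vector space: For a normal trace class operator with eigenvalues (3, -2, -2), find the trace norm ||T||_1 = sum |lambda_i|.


For a normal operator, singular values equal |eigenvalues|.
Trace norm = sum |lambda_i| = 3 + 2 + 2
= 7

7


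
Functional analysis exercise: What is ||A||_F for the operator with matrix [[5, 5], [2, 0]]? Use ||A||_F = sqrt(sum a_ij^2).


||A||_F^2 = sum a_ij^2
= 5^2 + 5^2 + 2^2 + 0^2
= 25 + 25 + 4 + 0 = 54
||A||_F = sqrt(54) = 7.3485

7.3485


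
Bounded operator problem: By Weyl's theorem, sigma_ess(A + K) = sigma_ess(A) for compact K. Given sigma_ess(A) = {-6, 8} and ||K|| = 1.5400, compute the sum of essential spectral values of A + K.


By Weyl's theorem, the essential spectrum is invariant under compact perturbations.
sigma_ess(A + K) = sigma_ess(A) = {-6, 8}
Sum = -6 + 8 = 2

2


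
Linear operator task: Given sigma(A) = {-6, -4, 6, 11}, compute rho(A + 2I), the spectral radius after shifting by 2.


Spectrum of A + 2I = {-4, -2, 8, 13}
Spectral radius = max |lambda| over the shifted spectrum
= max(4, 2, 8, 13) = 13

13


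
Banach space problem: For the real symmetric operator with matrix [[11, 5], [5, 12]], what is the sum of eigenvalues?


For a self-adjoint (symmetric) matrix, the eigenvalues are real.
The sum of eigenvalues equals the trace of the matrix.
trace = 11 + 12 = 23

23


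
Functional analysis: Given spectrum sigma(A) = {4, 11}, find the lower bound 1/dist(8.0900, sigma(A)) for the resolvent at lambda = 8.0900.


dist(8.0900, {4, 11}) = min(|8.0900 - 4|, |8.0900 - 11|)
= min(4.0900, 2.9100) = 2.9100
Resolvent bound = 1/2.9100 = 0.3436

0.3436


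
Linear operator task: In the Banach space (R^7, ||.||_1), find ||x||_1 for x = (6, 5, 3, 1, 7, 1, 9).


The l^1 norm equals the sum of absolute values of all components.
||x||_1 = 6 + 5 + 3 + 1 + 7 + 1 + 9
= 32

32.0000


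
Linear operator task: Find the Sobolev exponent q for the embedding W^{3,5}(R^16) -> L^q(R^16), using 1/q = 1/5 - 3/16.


Using the Sobolev embedding formula: 1/q = 1/p - k/n
1/q = 1/5 - 3/16 = 1/80
q = 1/(1/80) = 80

80.0000


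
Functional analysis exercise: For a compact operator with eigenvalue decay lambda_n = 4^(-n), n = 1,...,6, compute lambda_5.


The eigenvalue formula gives lambda_5 = 1/4^5
= 1/1024
= 9.7656e-04

9.7656e-04


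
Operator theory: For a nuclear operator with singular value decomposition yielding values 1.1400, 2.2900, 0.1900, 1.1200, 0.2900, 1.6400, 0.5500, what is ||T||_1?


The nuclear norm is the sum of all singular values.
||T||_1 = 1.1400 + 2.2900 + 0.1900 + 1.1200 + 0.2900 + 1.6400 + 0.5500
= 7.2200

7.2200


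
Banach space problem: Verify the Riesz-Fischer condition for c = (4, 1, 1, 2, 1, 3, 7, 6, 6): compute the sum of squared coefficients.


sum |c_n|^2 = 4^2 + 1^2 + 1^2 + 2^2 + 1^2 + 3^2 + 7^2 + 6^2 + 6^2
= 16 + 1 + 1 + 4 + 1 + 9 + 49 + 36 + 36
= 153

153


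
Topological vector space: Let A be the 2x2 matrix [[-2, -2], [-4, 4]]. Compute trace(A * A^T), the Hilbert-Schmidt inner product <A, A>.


trace(A * A^T) = sum of squares of all entries
= (-2)^2 + (-2)^2 + (-4)^2 + 4^2
= 4 + 4 + 16 + 16
= 40

40


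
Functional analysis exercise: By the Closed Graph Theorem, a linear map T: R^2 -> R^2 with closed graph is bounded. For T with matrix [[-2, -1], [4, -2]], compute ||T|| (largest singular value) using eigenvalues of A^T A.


A^T A = [[20, -6], [-6, 5]]
trace(A^T A) = 25, det(A^T A) = 64
discriminant = 25^2 - 4*64 = 369
Largest eigenvalue of A^T A = (trace + sqrt(disc))/2 = 22.1047
||T|| = sqrt(22.1047) = 4.7016

4.7016


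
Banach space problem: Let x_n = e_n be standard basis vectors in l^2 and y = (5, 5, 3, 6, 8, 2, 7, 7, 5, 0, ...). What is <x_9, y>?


x_9 = e_9 is the standard basis vector with 1 in position 9.
<x_9, y> = y_9 = 5
As n -> infinity, <x_n, y> -> 0, confirming weak convergence of (x_n) to 0.

5


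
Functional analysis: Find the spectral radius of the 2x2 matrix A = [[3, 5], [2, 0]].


For a 2x2 matrix, eigenvalues satisfy lambda^2 - (trace)*lambda + det = 0
trace = 3 + 0 = 3
det = 3*0 - 5*2 = -10
discriminant = 3^2 - 4*(-10) = 49
spectral radius = max |eigenvalue| = 5.0000

5.0000


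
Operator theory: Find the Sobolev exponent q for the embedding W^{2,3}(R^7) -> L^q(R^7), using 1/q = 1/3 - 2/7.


Using the Sobolev embedding formula: 1/q = 1/p - k/n
1/q = 1/3 - 2/7 = 1/21
q = 1/(1/21) = 21

21.0000


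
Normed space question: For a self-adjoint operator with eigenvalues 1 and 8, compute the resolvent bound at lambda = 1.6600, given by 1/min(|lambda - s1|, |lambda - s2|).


dist(1.6600, {1, 8}) = min(|1.6600 - 1|, |1.6600 - 8|)
= min(0.6600, 6.3400) = 0.6600
Resolvent bound = 1/0.6600 = 1.5152

1.5152


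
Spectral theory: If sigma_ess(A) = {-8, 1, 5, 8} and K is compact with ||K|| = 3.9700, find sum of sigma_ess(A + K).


By Weyl's theorem, the essential spectrum is invariant under compact perturbations.
sigma_ess(A + K) = sigma_ess(A) = {-8, 1, 5, 8}
Sum = -8 + 1 + 5 + 8 = 6

6


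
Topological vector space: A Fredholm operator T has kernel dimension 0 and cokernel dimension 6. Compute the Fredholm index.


The Fredholm index is defined as ind(T) = dim(ker T) - dim(coker T)
= 0 - 6
= -6

-6


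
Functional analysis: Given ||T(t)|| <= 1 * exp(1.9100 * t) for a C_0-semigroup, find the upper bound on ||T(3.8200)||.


||T(3.8200)|| <= 1 * exp(1.9100 * 3.8200)
= 1 * exp(7.2962)
= 1 * 1474.6855
= 1474.6855

1474.6855


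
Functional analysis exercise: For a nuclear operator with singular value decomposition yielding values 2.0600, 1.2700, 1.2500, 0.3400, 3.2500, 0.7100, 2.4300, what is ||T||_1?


The nuclear norm is the sum of all singular values.
||T||_1 = 2.0600 + 1.2700 + 1.2500 + 0.3400 + 3.2500 + 0.7100 + 2.4300
= 11.3100

11.3100


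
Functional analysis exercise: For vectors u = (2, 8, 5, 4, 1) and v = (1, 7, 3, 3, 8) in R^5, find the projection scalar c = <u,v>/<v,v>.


Computing <u,v> = 2*1 + 8*7 + 5*3 + 4*3 + 1*8 = 93
Computing <v,v> = 1^2 + 7^2 + 3^2 + 3^2 + 8^2 = 132
Projection coefficient = 93/132 = 0.7045

0.7045


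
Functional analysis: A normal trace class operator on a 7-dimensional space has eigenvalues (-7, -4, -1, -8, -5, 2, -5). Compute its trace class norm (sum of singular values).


For a normal operator, singular values equal |eigenvalues|.
Trace norm = sum |lambda_i| = 7 + 4 + 1 + 8 + 5 + 2 + 5
= 32

32


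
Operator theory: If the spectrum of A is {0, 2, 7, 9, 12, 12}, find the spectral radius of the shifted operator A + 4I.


Spectrum of A + 4I = {4, 6, 11, 13, 16, 16}
Spectral radius = max |lambda| over the shifted spectrum
= max(4, 6, 11, 13, 16, 16) = 16

16


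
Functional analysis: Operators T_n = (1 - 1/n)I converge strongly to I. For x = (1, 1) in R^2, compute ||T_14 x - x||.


T_14 x - x = (1 - 1/14)x - x = -x/14
||x|| = sqrt(2) = 1.4142
||T_14 x - x|| = ||x||/14 = 1.4142/14 = 0.1010

0.1010


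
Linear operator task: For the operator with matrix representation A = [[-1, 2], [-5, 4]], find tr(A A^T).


trace(A * A^T) = sum of squares of all entries
= (-1)^2 + 2^2 + (-5)^2 + 4^2
= 1 + 4 + 25 + 16
= 46

46


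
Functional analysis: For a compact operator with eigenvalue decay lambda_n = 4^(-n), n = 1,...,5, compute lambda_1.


The eigenvalue formula gives lambda_1 = 1/4^1
= 1/4
= 0.2500

0.2500


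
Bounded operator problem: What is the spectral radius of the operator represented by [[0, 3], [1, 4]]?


For a 2x2 matrix, eigenvalues satisfy lambda^2 - (trace)*lambda + det = 0
trace = 0 + 4 = 4
det = 0*4 - 3*1 = -3
discriminant = 4^2 - 4*(-3) = 28
spectral radius = max |eigenvalue| = 4.6458

4.6458


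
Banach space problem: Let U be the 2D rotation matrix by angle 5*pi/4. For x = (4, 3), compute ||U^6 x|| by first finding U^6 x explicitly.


U is a rotation by theta = 5*pi/4
U^6 = rotation by 6*theta = 30*pi/4 = 6*pi/4 (mod 2*pi)
cos(6*pi/4) = 0.0000, sin(6*pi/4) = -1.0000
U^6 x = (0.0000 * 4 - -1.0000 * 3, -1.0000 * 4 + 0.0000 * 3)
= (3.0000, -4.0000)
||U^6 x|| = sqrt(3.0000^2 + (-4.0000)^2) = sqrt(25.0000) = 5.0000

5.0000


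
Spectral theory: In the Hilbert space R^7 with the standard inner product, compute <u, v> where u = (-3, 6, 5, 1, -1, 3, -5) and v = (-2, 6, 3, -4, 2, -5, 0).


Computing the standard inner product <u, v> = sum u_i * v_i
= -3*-2 + 6*6 + 5*3 + 1*-4 + -1*2 + 3*-5 + -5*0
= 6 + 36 + 15 + -4 + -2 + -15 + 0
= 36

36


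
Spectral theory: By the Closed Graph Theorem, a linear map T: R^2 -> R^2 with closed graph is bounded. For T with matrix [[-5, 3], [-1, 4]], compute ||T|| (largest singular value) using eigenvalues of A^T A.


A^T A = [[26, -19], [-19, 25]]
trace(A^T A) = 51, det(A^T A) = 289
discriminant = 51^2 - 4*289 = 1445
Largest eigenvalue of A^T A = (trace + sqrt(disc))/2 = 44.5066
||T|| = sqrt(44.5066) = 6.6713

6.6713


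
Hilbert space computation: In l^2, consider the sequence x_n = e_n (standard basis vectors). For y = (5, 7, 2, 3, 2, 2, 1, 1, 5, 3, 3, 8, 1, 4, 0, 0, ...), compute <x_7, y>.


x_7 = e_7 is the standard basis vector with 1 in position 7.
<x_7, y> = y_7 = 1
As n -> infinity, <x_n, y> -> 0, confirming weak convergence of (x_n) to 0.

1


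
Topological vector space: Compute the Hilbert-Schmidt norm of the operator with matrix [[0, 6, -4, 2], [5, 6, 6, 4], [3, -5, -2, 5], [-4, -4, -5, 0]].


The Hilbert-Schmidt norm is sqrt(sum of squares of all entries).
Sum of squares = 0^2 + 6^2 + (-4)^2 + 2^2 + 5^2 + 6^2 + 6^2 + 4^2 + 3^2 + (-5)^2 + (-2)^2 + 5^2 + (-4)^2 + (-4)^2 + (-5)^2 + 0^2
= 0 + 36 + 16 + 4 + 25 + 36 + 36 + 16 + 9 + 25 + 4 + 25 + 16 + 16 + 25 + 0 = 289
||T||_HS = sqrt(289) = 17.0000

17.0000


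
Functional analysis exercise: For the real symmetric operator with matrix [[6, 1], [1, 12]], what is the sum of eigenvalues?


For a self-adjoint (symmetric) matrix, the eigenvalues are real.
The sum of eigenvalues equals the trace of the matrix.
trace = 6 + 12 = 18

18


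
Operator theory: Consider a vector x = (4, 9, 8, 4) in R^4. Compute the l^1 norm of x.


The l^1 norm equals the sum of absolute values of all components.
||x||_1 = 4 + 9 + 8 + 4
= 25

25.0000


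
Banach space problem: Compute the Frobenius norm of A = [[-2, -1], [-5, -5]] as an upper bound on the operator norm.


||A||_F^2 = sum a_ij^2
= (-2)^2 + (-1)^2 + (-5)^2 + (-5)^2
= 4 + 1 + 25 + 25 = 55
||A||_F = sqrt(55) = 7.4162

7.4162


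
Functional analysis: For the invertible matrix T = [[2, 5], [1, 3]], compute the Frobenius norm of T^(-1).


det(T) = 2*3 - 5*1 = 1
T^(-1) = (1/1) * [[3, -5], [-1, 2]] = [[3.0000, -5.0000], [-1.0000, 2.0000]]
||T^(-1)||_F^2 = 3.0000^2 + (-5.0000)^2 + (-1.0000)^2 + 2.0000^2 = 39.0000
||T^(-1)||_F = sqrt(39.0000) = 6.2450

6.2450


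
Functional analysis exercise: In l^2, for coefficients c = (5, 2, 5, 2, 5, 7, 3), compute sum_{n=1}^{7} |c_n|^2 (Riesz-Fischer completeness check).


sum |c_n|^2 = 5^2 + 2^2 + 5^2 + 2^2 + 5^2 + 7^2 + 3^2
= 25 + 4 + 25 + 4 + 25 + 49 + 9
= 141

141


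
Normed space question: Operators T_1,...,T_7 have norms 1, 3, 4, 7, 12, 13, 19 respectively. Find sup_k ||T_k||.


By the Uniform Boundedness Principle, the supremum of norms is finite.
sup_k ||T_k|| = max(1, 3, 4, 7, 12, 13, 19) = 19

19


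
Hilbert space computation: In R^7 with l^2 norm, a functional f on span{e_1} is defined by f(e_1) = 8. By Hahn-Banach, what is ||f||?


The norm of f is given by ||f|| = sup_{||x||=1} |f(x)|.
On span{e_1}, ||e_1|| = 1, so ||f|| = |f(e_1)| / ||e_1||
= |8| / 1 = 8.0000

8.0000


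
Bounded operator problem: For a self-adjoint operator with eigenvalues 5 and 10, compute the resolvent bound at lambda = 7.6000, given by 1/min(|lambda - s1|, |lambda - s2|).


dist(7.6000, {5, 10}) = min(|7.6000 - 5|, |7.6000 - 10|)
= min(2.6000, 2.4000) = 2.4000
Resolvent bound = 1/2.4000 = 0.4167

0.4167


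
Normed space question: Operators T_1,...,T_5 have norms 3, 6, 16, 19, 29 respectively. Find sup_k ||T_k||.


By the Uniform Boundedness Principle, the supremum of norms is finite.
sup_k ||T_k|| = max(3, 6, 16, 19, 29) = 29

29


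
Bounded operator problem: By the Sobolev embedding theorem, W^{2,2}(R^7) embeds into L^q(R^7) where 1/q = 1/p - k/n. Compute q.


Using the Sobolev embedding formula: 1/q = 1/p - k/n
1/q = 1/2 - 2/7 = 3/14
q = 1/(3/14) = 14/3 = 4.6667

4.6667


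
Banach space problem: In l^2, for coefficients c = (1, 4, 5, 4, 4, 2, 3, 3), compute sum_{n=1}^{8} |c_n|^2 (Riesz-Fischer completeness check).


sum |c_n|^2 = 1^2 + 4^2 + 5^2 + 4^2 + 4^2 + 2^2 + 3^2 + 3^2
= 1 + 16 + 25 + 16 + 16 + 4 + 9 + 9
= 96

96


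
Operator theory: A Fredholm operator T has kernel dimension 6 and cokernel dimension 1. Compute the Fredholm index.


The Fredholm index is defined as ind(T) = dim(ker T) - dim(coker T)
= 6 - 1
= 5

5


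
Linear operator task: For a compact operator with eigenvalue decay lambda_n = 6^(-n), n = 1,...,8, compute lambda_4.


The eigenvalue formula gives lambda_4 = 1/6^4
= 1/1296
= 7.7160e-04

7.7160e-04


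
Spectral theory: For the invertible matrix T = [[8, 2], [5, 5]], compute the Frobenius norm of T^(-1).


det(T) = 8*5 - 2*5 = 30
T^(-1) = (1/30) * [[5, -2], [-5, 8]] = [[0.1667, -0.0667], [-0.1667, 0.2667]]
||T^(-1)||_F^2 = 0.1667^2 + (-0.0667)^2 + (-0.1667)^2 + 0.2667^2 = 0.1311
||T^(-1)||_F = sqrt(0.1311) = 0.3621

0.3621


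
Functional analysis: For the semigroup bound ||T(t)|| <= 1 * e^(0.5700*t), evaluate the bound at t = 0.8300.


||T(0.8300)|| <= 1 * exp(0.5700 * 0.8300)
= 1 * exp(0.4731)
= 1 * 1.6050
= 1.6050

1.6050


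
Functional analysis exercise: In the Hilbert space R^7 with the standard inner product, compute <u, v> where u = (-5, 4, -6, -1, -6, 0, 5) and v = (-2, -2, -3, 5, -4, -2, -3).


Computing the standard inner product <u, v> = sum u_i * v_i
= -5*-2 + 4*-2 + -6*-3 + -1*5 + -6*-4 + 0*-2 + 5*-3
= 10 + -8 + 18 + -5 + 24 + 0 + -15
= 24

24


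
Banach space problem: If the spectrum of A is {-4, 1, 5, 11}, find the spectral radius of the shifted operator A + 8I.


Spectrum of A + 8I = {4, 9, 13, 19}
Spectral radius = max |lambda| over the shifted spectrum
= max(4, 9, 13, 19) = 19

19


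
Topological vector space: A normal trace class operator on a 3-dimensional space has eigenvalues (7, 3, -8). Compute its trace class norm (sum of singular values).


For a normal operator, singular values equal |eigenvalues|.
Trace norm = sum |lambda_i| = 7 + 3 + 8
= 18

18


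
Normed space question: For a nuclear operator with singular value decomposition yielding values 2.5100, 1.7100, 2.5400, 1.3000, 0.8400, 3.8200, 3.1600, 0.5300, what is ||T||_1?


The nuclear norm is the sum of all singular values.
||T||_1 = 2.5100 + 1.7100 + 2.5400 + 1.3000 + 0.8400 + 3.8200 + 3.1600 + 0.5300
= 16.4100

16.4100


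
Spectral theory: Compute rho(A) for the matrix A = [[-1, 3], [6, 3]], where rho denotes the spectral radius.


For a 2x2 matrix, eigenvalues satisfy lambda^2 - (trace)*lambda + det = 0
trace = -1 + 3 = 2
det = -1*3 - 3*6 = -21
discriminant = 2^2 - 4*(-21) = 88
spectral radius = max |eigenvalue| = 5.6904

5.6904


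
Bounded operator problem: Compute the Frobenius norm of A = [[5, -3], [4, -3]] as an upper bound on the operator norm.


||A||_F^2 = sum a_ij^2
= 5^2 + (-3)^2 + 4^2 + (-3)^2
= 25 + 9 + 16 + 9 = 59
||A||_F = sqrt(59) = 7.6811

7.6811


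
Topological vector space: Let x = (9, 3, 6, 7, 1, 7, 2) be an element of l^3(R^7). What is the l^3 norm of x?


The l^3 norm = (sum |x_i|^3)^(1/3)
Sum of 3th powers = 729 + 27 + 216 + 343 + 1 + 343 + 8 = 1667
||x||_3 = (1667)^(1/3) = 11.8571

11.8571


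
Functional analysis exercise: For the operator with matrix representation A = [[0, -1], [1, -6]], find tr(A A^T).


trace(A * A^T) = sum of squares of all entries
= 0^2 + (-1)^2 + 1^2 + (-6)^2
= 0 + 1 + 1 + 36
= 38

38


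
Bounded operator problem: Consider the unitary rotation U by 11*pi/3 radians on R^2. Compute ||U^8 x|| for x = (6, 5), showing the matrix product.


U is a rotation by theta = 11*pi/3
U^8 = rotation by 8*theta = 88*pi/3 = 4*pi/3 (mod 2*pi)
cos(4*pi/3) = -0.5000, sin(4*pi/3) = -0.8660
U^8 x = (-0.5000 * 6 - -0.8660 * 5, -0.8660 * 6 + -0.5000 * 5)
= (1.3301, -7.6962)
||U^8 x|| = sqrt(1.3301^2 + (-7.6962)^2) = sqrt(61.0000) = 7.8102

7.8102


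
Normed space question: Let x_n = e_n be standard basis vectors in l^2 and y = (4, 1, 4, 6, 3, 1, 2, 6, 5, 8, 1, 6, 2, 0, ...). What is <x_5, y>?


x_5 = e_5 is the standard basis vector with 1 in position 5.
<x_5, y> = y_5 = 3
As n -> infinity, <x_n, y> -> 0, confirming weak convergence of (x_n) to 0.

3


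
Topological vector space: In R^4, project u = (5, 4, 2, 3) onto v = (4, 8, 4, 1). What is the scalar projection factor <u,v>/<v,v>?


Computing <u,v> = 5*4 + 4*8 + 2*4 + 3*1 = 63
Computing <v,v> = 4^2 + 8^2 + 4^2 + 1^2 = 97
Projection coefficient = 63/97 = 0.6495

0.6495


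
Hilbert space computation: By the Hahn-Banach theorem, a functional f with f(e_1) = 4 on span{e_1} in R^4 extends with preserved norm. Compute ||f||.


The norm of f is given by ||f|| = sup_{||x||=1} |f(x)|.
On span{e_1}, ||e_1|| = 1, so ||f|| = |f(e_1)| / ||e_1||
= |4| / 1 = 4.0000

4.0000


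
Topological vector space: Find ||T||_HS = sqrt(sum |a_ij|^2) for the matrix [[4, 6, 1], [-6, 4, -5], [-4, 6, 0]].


The Hilbert-Schmidt norm is sqrt(sum of squares of all entries).
Sum of squares = 4^2 + 6^2 + 1^2 + (-6)^2 + 4^2 + (-5)^2 + (-4)^2 + 6^2 + 0^2
= 16 + 36 + 1 + 36 + 16 + 25 + 16 + 36 + 0 = 182
||T||_HS = sqrt(182) = 13.4907

13.4907


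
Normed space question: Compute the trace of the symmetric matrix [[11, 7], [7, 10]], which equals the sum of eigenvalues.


For a self-adjoint (symmetric) matrix, the eigenvalues are real.
The sum of eigenvalues equals the trace of the matrix.
trace = 11 + 10 = 21

21


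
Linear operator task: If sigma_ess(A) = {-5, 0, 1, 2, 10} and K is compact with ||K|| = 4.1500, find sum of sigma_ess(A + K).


By Weyl's theorem, the essential spectrum is invariant under compact perturbations.
sigma_ess(A + K) = sigma_ess(A) = {-5, 0, 1, 2, 10}
Sum = -5 + 0 + 1 + 2 + 10 = 8

8


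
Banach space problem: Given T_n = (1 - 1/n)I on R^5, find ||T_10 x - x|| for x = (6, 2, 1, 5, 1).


T_10 x - x = (1 - 1/10)x - x = -x/10
||x|| = sqrt(67) = 8.1854
||T_10 x - x|| = ||x||/10 = 8.1854/10 = 0.8185

0.8185


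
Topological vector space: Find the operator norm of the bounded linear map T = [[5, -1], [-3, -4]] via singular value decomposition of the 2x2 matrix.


A^T A = [[34, 7], [7, 17]]
trace(A^T A) = 51, det(A^T A) = 529
discriminant = 51^2 - 4*529 = 485
Largest eigenvalue of A^T A = (trace + sqrt(disc))/2 = 36.5114
||T|| = sqrt(36.5114) = 6.0425

6.0425


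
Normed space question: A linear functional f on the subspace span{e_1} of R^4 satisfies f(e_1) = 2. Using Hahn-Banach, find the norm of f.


The norm of f is given by ||f|| = sup_{||x||=1} |f(x)|.
On span{e_1}, ||e_1|| = 1, so ||f|| = |f(e_1)| / ||e_1||
= |2| / 1 = 2.0000

2.0000


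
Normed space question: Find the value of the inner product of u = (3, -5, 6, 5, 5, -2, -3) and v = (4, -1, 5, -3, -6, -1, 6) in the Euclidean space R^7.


Computing the standard inner product <u, v> = sum u_i * v_i
= 3*4 + -5*-1 + 6*5 + 5*-3 + 5*-6 + -2*-1 + -3*6
= 12 + 5 + 30 + -15 + -30 + 2 + -18
= -14

-14


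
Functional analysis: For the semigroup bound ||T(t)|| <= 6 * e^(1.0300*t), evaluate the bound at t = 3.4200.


||T(3.4200)|| <= 6 * exp(1.0300 * 3.4200)
= 6 * exp(3.5226)
= 6 * 33.8724
= 203.2343

203.2343


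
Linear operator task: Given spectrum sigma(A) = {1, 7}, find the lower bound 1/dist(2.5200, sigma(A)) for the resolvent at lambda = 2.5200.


dist(2.5200, {1, 7}) = min(|2.5200 - 1|, |2.5200 - 7|)
= min(1.5200, 4.4800) = 1.5200
Resolvent bound = 1/1.5200 = 0.6579

0.6579


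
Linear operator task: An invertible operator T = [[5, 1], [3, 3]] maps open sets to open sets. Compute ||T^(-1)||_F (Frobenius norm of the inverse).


det(T) = 5*3 - 1*3 = 12
T^(-1) = (1/12) * [[3, -1], [-3, 5]] = [[0.2500, -0.0833], [-0.2500, 0.4167]]
||T^(-1)||_F^2 = 0.2500^2 + (-0.0833)^2 + (-0.2500)^2 + 0.4167^2 = 0.3056
||T^(-1)||_F = sqrt(0.3056) = 0.5528

0.5528


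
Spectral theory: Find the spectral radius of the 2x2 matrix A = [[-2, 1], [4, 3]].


For a 2x2 matrix, eigenvalues satisfy lambda^2 - (trace)*lambda + det = 0
trace = -2 + 3 = 1
det = -2*3 - 1*4 = -10
discriminant = 1^2 - 4*(-10) = 41
spectral radius = max |eigenvalue| = 3.7016

3.7016


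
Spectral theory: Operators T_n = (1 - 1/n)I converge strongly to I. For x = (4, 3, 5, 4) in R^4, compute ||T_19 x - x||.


T_19 x - x = (1 - 1/19)x - x = -x/19
||x|| = sqrt(66) = 8.1240
||T_19 x - x|| = ||x||/19 = 8.1240/19 = 0.4276

0.4276


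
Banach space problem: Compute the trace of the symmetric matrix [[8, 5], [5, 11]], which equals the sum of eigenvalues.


For a self-adjoint (symmetric) matrix, the eigenvalues are real.
The sum of eigenvalues equals the trace of the matrix.
trace = 8 + 11 = 19

19


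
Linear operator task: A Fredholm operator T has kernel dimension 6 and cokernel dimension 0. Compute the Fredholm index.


The Fredholm index is defined as ind(T) = dim(ker T) - dim(coker T)
= 6 - 0
= 6

6


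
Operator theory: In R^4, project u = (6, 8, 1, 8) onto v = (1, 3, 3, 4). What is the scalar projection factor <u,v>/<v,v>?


Computing <u,v> = 6*1 + 8*3 + 1*3 + 8*4 = 65
Computing <v,v> = 1^2 + 3^2 + 3^2 + 4^2 = 35
Projection coefficient = 65/35 = 1.8571

1.8571


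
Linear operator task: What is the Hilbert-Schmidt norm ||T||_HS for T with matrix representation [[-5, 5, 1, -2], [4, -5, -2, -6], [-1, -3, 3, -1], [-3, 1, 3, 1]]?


The Hilbert-Schmidt norm is sqrt(sum of squares of all entries).
Sum of squares = (-5)^2 + 5^2 + 1^2 + (-2)^2 + 4^2 + (-5)^2 + (-2)^2 + (-6)^2 + (-1)^2 + (-3)^2 + 3^2 + (-1)^2 + (-3)^2 + 1^2 + 3^2 + 1^2
= 25 + 25 + 1 + 4 + 16 + 25 + 4 + 36 + 1 + 9 + 9 + 1 + 9 + 1 + 9 + 1 = 176
||T||_HS = sqrt(176) = 13.2665

13.2665


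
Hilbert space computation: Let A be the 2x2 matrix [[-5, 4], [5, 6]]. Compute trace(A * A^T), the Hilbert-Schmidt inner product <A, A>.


trace(A * A^T) = sum of squares of all entries
= (-5)^2 + 4^2 + 5^2 + 6^2
= 25 + 16 + 25 + 36
= 102

102


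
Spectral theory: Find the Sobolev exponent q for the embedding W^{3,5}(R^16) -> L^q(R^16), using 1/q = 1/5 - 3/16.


Using the Sobolev embedding formula: 1/q = 1/p - k/n
1/q = 1/5 - 3/16 = 1/80
q = 1/(1/80) = 80

80.0000


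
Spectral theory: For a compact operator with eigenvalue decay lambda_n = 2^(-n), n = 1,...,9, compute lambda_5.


The eigenvalue formula gives lambda_5 = 1/2^5
= 1/32
= 0.0312

0.0312


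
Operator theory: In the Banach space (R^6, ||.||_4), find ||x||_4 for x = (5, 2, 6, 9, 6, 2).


The l^4 norm = (sum |x_i|^4)^(1/4)
Sum of 4th powers = 625 + 16 + 1296 + 6561 + 1296 + 16 = 9810
||x||_4 = (9810)^(1/4) = 9.9522

9.9522


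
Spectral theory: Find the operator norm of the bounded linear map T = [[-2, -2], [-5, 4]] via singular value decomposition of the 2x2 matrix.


A^T A = [[29, -16], [-16, 20]]
trace(A^T A) = 49, det(A^T A) = 324
discriminant = 49^2 - 4*324 = 1105
Largest eigenvalue of A^T A = (trace + sqrt(disc))/2 = 41.1208
||T|| = sqrt(41.1208) = 6.4125

6.4125


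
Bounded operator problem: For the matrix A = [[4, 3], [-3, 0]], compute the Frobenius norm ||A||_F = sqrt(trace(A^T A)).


||A||_F^2 = sum a_ij^2
= 4^2 + 3^2 + (-3)^2 + 0^2
= 16 + 9 + 9 + 0 = 34
||A||_F = sqrt(34) = 5.8310

5.8310


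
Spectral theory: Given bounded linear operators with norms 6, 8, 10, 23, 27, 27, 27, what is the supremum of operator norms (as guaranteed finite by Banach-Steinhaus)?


By the Uniform Boundedness Principle, the supremum of norms is finite.
sup_k ||T_k|| = max(6, 8, 10, 23, 27, 27, 27) = 27

27


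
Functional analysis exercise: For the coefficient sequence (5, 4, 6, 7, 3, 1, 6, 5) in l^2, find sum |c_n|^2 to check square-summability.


sum |c_n|^2 = 5^2 + 4^2 + 6^2 + 7^2 + 3^2 + 1^2 + 6^2 + 5^2
= 25 + 16 + 36 + 49 + 9 + 1 + 36 + 25
= 197

197


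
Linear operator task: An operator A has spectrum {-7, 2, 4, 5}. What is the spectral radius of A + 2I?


Spectrum of A + 2I = {-5, 4, 6, 7}
Spectral radius = max |lambda| over the shifted spectrum
= max(5, 4, 6, 7) = 7

7


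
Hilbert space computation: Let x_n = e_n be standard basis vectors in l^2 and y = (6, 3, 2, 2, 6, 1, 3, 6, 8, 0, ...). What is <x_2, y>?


x_2 = e_2 is the standard basis vector with 1 in position 2.
<x_2, y> = y_2 = 3
As n -> infinity, <x_n, y> -> 0, confirming weak convergence of (x_n) to 0.

3


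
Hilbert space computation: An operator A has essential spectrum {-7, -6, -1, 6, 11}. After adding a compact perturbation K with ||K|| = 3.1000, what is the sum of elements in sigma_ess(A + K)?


By Weyl's theorem, the essential spectrum is invariant under compact perturbations.
sigma_ess(A + K) = sigma_ess(A) = {-7, -6, -1, 6, 11}
Sum = -7 + -6 + -1 + 6 + 11 = 3

3


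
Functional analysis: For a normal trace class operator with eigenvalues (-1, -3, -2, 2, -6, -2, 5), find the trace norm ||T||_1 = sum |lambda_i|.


For a normal operator, singular values equal |eigenvalues|.
Trace norm = sum |lambda_i| = 1 + 3 + 2 + 2 + 6 + 2 + 5
= 21

21


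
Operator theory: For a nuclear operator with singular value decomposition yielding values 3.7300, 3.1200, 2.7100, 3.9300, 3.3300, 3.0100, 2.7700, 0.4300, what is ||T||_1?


The nuclear norm is the sum of all singular values.
||T||_1 = 3.7300 + 3.1200 + 2.7100 + 3.9300 + 3.3300 + 3.0100 + 2.7700 + 0.4300
= 23.0300

23.0300


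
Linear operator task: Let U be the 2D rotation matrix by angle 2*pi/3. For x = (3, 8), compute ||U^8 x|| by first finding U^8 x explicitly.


U is a rotation by theta = 2*pi/3
U^8 = rotation by 8*theta = 16*pi/3 = 4*pi/3 (mod 2*pi)
cos(4*pi/3) = -0.5000, sin(4*pi/3) = -0.8660
U^8 x = (-0.5000 * 3 - -0.8660 * 8, -0.8660 * 3 + -0.5000 * 8)
= (5.4282, -6.5981)
||U^8 x|| = sqrt(5.4282^2 + (-6.5981)^2) = sqrt(73.0000) = 8.5440

8.5440


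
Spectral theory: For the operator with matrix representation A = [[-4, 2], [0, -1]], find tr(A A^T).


trace(A * A^T) = sum of squares of all entries
= (-4)^2 + 2^2 + 0^2 + (-1)^2
= 16 + 4 + 0 + 1
= 21

21


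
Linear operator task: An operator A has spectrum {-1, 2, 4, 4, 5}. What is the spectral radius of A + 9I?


Spectrum of A + 9I = {8, 11, 13, 13, 14}
Spectral radius = max |lambda| over the shifted spectrum
= max(8, 11, 13, 13, 14) = 14

14


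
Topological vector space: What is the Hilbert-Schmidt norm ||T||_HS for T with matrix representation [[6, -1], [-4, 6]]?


The Hilbert-Schmidt norm is sqrt(sum of squares of all entries).
Sum of squares = 6^2 + (-1)^2 + (-4)^2 + 6^2
= 36 + 1 + 16 + 36 = 89
||T||_HS = sqrt(89) = 9.4340

9.4340


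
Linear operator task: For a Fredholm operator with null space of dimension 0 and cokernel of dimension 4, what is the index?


The Fredholm index is defined as ind(T) = dim(ker T) - dim(coker T)
= 0 - 4
= -4

-4


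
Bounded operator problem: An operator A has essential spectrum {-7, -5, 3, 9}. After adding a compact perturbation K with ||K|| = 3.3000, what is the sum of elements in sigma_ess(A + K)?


By Weyl's theorem, the essential spectrum is invariant under compact perturbations.
sigma_ess(A + K) = sigma_ess(A) = {-7, -5, 3, 9}
Sum = -7 + -5 + 3 + 9 = 0

0


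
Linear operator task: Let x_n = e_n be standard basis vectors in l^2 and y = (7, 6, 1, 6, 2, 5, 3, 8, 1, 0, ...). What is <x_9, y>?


x_9 = e_9 is the standard basis vector with 1 in position 9.
<x_9, y> = y_9 = 1
As n -> infinity, <x_n, y> -> 0, confirming weak convergence of (x_n) to 0.

1


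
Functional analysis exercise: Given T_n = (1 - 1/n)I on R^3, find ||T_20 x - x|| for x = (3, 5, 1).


T_20 x - x = (1 - 1/20)x - x = -x/20
||x|| = sqrt(35) = 5.9161
||T_20 x - x|| = ||x||/20 = 5.9161/20 = 0.2958

0.2958


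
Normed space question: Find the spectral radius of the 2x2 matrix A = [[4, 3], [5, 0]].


For a 2x2 matrix, eigenvalues satisfy lambda^2 - (trace)*lambda + det = 0
trace = 4 + 0 = 4
det = 4*0 - 3*5 = -15
discriminant = 4^2 - 4*(-15) = 76
spectral radius = max |eigenvalue| = 6.3589

6.3589


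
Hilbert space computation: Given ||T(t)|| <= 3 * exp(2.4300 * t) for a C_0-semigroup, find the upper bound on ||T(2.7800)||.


||T(2.7800)|| <= 3 * exp(2.4300 * 2.7800)
= 3 * exp(6.7554)
= 3 * 858.6832
= 2576.0495

2576.0495


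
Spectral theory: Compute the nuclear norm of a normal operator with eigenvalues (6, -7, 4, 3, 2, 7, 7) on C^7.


For a normal operator, singular values equal |eigenvalues|.
Trace norm = sum |lambda_i| = 6 + 7 + 4 + 3 + 2 + 7 + 7
= 36

36


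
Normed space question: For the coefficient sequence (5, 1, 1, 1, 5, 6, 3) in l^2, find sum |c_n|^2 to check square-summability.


sum |c_n|^2 = 5^2 + 1^2 + 1^2 + 1^2 + 5^2 + 6^2 + 3^2
= 25 + 1 + 1 + 1 + 25 + 36 + 9
= 98

98


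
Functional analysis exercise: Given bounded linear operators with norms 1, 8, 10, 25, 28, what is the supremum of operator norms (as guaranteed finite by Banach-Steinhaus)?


By the Uniform Boundedness Principle, the supremum of norms is finite.
sup_k ||T_k|| = max(1, 8, 10, 25, 28) = 28

28


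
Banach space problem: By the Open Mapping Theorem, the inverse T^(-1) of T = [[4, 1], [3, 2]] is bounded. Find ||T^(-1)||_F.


det(T) = 4*2 - 1*3 = 5
T^(-1) = (1/5) * [[2, -1], [-3, 4]] = [[0.4000, -0.2000], [-0.6000, 0.8000]]
||T^(-1)||_F^2 = 0.4000^2 + (-0.2000)^2 + (-0.6000)^2 + 0.8000^2 = 1.2000
||T^(-1)||_F = sqrt(1.2000) = 1.0954

1.0954


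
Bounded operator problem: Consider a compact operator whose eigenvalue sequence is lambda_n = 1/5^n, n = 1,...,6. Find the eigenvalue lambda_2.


The eigenvalue formula gives lambda_2 = 1/5^2
= 1/25
= 0.0400

0.0400


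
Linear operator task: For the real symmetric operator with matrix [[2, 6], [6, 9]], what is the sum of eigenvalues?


For a self-adjoint (symmetric) matrix, the eigenvalues are real.
The sum of eigenvalues equals the trace of the matrix.
trace = 2 + 9 = 11

11


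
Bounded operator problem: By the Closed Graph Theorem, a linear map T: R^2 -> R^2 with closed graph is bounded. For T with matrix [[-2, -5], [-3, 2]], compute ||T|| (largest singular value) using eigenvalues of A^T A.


A^T A = [[13, 4], [4, 29]]
trace(A^T A) = 42, det(A^T A) = 361
discriminant = 42^2 - 4*361 = 320
Largest eigenvalue of A^T A = (trace + sqrt(disc))/2 = 29.9443
||T|| = sqrt(29.9443) = 5.4721

5.4721


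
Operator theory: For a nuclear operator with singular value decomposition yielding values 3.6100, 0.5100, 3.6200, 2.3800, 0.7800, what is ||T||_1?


The nuclear norm is the sum of all singular values.
||T||_1 = 3.6100 + 0.5100 + 3.6200 + 2.3800 + 0.7800
= 10.9000

10.9000


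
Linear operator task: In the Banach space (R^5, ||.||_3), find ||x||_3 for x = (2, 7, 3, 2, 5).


The l^3 norm = (sum |x_i|^3)^(1/3)
Sum of 3th powers = 8 + 343 + 27 + 8 + 125 = 511
||x||_3 = (511)^(1/3) = 7.9948

7.9948


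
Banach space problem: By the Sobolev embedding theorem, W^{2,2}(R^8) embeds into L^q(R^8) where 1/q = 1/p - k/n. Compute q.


Using the Sobolev embedding formula: 1/q = 1/p - k/n
1/q = 1/2 - 2/8 = 1/4
q = 1/(1/4) = 4

4.0000


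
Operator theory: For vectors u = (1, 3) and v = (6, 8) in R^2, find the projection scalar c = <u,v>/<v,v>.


Computing <u,v> = 1*6 + 3*8 = 30
Computing <v,v> = 6^2 + 8^2 = 100
Projection coefficient = 30/100 = 0.3000

0.3000


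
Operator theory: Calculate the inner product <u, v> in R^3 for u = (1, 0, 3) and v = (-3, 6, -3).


Computing the standard inner product <u, v> = sum u_i * v_i
= 1*-3 + 0*6 + 3*-3
= -3 + 0 + -9
= -12

-12


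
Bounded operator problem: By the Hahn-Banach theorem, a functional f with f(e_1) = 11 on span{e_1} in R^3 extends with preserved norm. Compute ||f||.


The norm of f is given by ||f|| = sup_{||x||=1} |f(x)|.
On span{e_1}, ||e_1|| = 1, so ||f|| = |f(e_1)| / ||e_1||
= |11| / 1 = 11.0000

11.0000


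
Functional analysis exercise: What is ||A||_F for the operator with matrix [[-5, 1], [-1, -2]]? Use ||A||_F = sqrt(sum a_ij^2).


||A||_F^2 = sum a_ij^2
= (-5)^2 + 1^2 + (-1)^2 + (-2)^2
= 25 + 1 + 1 + 4 = 31
||A||_F = sqrt(31) = 5.5678

5.5678


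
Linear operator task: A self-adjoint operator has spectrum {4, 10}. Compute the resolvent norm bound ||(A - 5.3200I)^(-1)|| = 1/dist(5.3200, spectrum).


dist(5.3200, {4, 10}) = min(|5.3200 - 4|, |5.3200 - 10|)
= min(1.3200, 4.6800) = 1.3200
Resolvent bound = 1/1.3200 = 0.7576

0.7576


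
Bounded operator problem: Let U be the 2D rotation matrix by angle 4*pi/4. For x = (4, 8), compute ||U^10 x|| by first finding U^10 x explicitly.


U is a rotation by theta = 4*pi/4
U^10 = rotation by 10*theta = 40*pi/4 = 0*pi/4 (mod 2*pi)
cos(0*pi/4) = 1.0000, sin(0*pi/4) = 0.0000
U^10 x = (1.0000 * 4 - 0.0000 * 8, 0.0000 * 4 + 1.0000 * 8)
= (4.0000, 8.0000)
||U^10 x|| = sqrt(4.0000^2 + 8.0000^2) = sqrt(80.0000) = 8.9443

8.9443


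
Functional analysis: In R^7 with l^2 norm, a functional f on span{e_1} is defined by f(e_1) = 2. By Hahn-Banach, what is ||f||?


The norm of f is given by ||f|| = sup_{||x||=1} |f(x)|.
On span{e_1}, ||e_1|| = 1, so ||f|| = |f(e_1)| / ||e_1||
= |2| / 1 = 2.0000

2.0000


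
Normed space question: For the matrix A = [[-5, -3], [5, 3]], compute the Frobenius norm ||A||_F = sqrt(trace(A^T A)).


||A||_F^2 = sum a_ij^2
= (-5)^2 + (-3)^2 + 5^2 + 3^2
= 25 + 9 + 25 + 9 = 68
||A||_F = sqrt(68) = 8.2462

8.2462


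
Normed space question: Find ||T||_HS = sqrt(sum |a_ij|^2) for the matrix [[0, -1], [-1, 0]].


The Hilbert-Schmidt norm is sqrt(sum of squares of all entries).
Sum of squares = 0^2 + (-1)^2 + (-1)^2 + 0^2
= 0 + 1 + 1 + 0 = 2
||T||_HS = sqrt(2) = 1.4142

1.4142


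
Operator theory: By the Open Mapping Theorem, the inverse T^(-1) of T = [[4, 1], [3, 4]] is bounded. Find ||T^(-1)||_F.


det(T) = 4*4 - 1*3 = 13
T^(-1) = (1/13) * [[4, -1], [-3, 4]] = [[0.3077, -0.0769], [-0.2308, 0.3077]]
||T^(-1)||_F^2 = 0.3077^2 + (-0.0769)^2 + (-0.2308)^2 + 0.3077^2 = 0.2485
||T^(-1)||_F = sqrt(0.2485) = 0.4985

0.4985


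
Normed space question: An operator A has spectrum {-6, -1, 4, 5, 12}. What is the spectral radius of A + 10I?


Spectrum of A + 10I = {4, 9, 14, 15, 22}
Spectral radius = max |lambda| over the shifted spectrum
= max(4, 9, 14, 15, 22) = 22

22


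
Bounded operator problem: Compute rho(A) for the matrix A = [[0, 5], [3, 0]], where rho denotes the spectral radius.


For a 2x2 matrix, eigenvalues satisfy lambda^2 - (trace)*lambda + det = 0
trace = 0 + 0 = 0
det = 0*0 - 5*3 = -15
discriminant = 0^2 - 4*(-15) = 60
spectral radius = max |eigenvalue| = 3.8730

3.8730


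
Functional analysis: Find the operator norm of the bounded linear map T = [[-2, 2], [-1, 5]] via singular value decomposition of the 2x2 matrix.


A^T A = [[5, -9], [-9, 29]]
trace(A^T A) = 34, det(A^T A) = 64
discriminant = 34^2 - 4*64 = 900
Largest eigenvalue of A^T A = (trace + sqrt(disc))/2 = 32.0000
||T|| = sqrt(32.0000) = 5.6569

5.6569


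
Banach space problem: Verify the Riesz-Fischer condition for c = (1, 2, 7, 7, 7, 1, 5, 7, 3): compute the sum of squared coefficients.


sum |c_n|^2 = 1^2 + 2^2 + 7^2 + 7^2 + 7^2 + 1^2 + 5^2 + 7^2 + 3^2
= 1 + 4 + 49 + 49 + 49 + 1 + 25 + 49 + 9
= 236

236


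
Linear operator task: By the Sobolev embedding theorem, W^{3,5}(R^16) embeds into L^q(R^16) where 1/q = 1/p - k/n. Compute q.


Using the Sobolev embedding formula: 1/q = 1/p - k/n
1/q = 1/5 - 3/16 = 1/80
q = 1/(1/80) = 80

80.0000


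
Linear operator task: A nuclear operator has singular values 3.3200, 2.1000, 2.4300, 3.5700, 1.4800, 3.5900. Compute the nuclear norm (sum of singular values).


The nuclear norm is the sum of all singular values.
||T||_1 = 3.3200 + 2.1000 + 2.4300 + 3.5700 + 1.4800 + 3.5900
= 16.4900

16.4900


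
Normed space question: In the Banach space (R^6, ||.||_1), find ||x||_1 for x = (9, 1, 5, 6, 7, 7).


The l^1 norm equals the sum of absolute values of all components.
||x||_1 = 9 + 1 + 5 + 6 + 7 + 7
= 35

35.0000


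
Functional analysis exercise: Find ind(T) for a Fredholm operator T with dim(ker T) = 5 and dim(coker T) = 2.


The Fredholm index is defined as ind(T) = dim(ker T) - dim(coker T)
= 5 - 2
= 3

3
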